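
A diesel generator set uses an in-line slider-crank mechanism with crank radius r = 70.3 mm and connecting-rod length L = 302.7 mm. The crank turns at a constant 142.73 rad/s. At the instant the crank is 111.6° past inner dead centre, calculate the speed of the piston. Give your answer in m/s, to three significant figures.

ω = 142.7 rad/s
For an in-line slider-crank, x = r cosθ + √(L² − r² sin²θ), so v = −rω sinθ·[1 + r cosθ/√(L² − r² sin²θ)].
With r = 0.0703 m, L = 0.3027 m, θ = 111.6°: √(L² − r² sin²θ) = 0.29556 m.
v = −0.0703·142.7·0.92978·[1 + 0.0703·-0.36812/0.29556] = -8.5124 m/s.
|v| = 8.5124 m/s.

8.51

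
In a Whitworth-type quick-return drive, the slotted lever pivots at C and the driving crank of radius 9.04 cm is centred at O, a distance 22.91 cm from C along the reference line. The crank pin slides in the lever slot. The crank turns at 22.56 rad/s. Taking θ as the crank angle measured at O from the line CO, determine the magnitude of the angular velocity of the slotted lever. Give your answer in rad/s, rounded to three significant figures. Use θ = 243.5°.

ω = 22.56 rad/s
Crank pin A relative to C: A = (d + r cosθ, r sinθ); lever angle φ = atan2(r sinθ, d + r cosθ).
Differentiating tanφ: φ̇ = rω(d cosθ + r)/(d² + r² + 2dr cosθ).
d² + r² + 2dr cosθ = |CA|² = 0.0421769 m²;  d cosθ + r = -0.011824 m.
|ω_lever| = |0.0904·22.56·-0.011824| / 0.0421769 = 0.57173 rad/s.

0.572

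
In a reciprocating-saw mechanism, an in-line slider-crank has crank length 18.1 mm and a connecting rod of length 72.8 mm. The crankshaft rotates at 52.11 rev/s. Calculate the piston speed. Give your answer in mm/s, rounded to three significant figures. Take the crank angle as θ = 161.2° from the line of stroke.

1460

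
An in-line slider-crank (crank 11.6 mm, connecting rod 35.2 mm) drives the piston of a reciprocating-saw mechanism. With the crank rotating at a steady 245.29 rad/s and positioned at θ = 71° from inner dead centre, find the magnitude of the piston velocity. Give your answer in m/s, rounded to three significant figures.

ω = 245.3 rad/s
For an in-line slider-crank, x = r cosθ + √(L² − r² sin²θ), so v = −rω sinθ·[1 + r cosθ/√(L² − r² sin²θ)].
With r = 0.0116 m, L = 0.0352 m, θ = 71°: √(L² − r² sin²θ) = 0.033448 m.
v = −0.0116·245.3·0.94552·[1 + 0.0116·0.32557/0.033448] = -2.9941 m/s.
|v| = 2.9941 m/s.

2.99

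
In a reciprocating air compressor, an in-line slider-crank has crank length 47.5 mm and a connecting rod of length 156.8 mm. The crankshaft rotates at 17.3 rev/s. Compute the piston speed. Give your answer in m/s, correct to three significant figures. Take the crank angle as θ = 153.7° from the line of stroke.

ω = 2π·17.3 = 108.7 rad/s
For an in-line slider-crank, x = r cosθ + √(L² − r² sin²θ), so v = −rω sinθ·[1 + r cosθ/√(L² − r² sin²θ)].
With r = 0.0475 m, L = 0.1568 m, θ = 153.7°: √(L² − r² sin²θ) = 0.15538 m.
v = −0.0475·108.7·0.44307·[1 + 0.0475·-0.89649/0.15538] = -1.6607 m/s.
|v| = 1.6607 m/s.

1.66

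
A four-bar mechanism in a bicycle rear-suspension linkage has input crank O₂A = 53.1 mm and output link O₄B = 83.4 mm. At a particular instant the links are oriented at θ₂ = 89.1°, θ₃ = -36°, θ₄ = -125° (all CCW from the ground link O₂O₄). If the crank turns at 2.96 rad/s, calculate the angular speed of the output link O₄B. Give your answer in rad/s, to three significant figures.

ω₂ = 2.96 rad/s
Differentiating the loop-closure r₂e^{iθ₂}+r₃e^{iθ₃}=r₁+r₄e^{iθ₄} gives r₂ω₂e^{iθ₂}+r₃ω₃e^{iθ₃}=r₄ω₄e^{iθ₄}.
Eliminating the other unknown: ω₄ = r₂ω₂ sin(θ₂−θ₃) / [r₄ sin(θ₄−θ₃)].
Numerator sine = +0.81815; denominator sine = -0.99985.
Result = 0.0531·2.96·(+0.81815) / (0.0834·(-0.99985)) = -1.5421 rad/s; magnitude 1.5421 rad/s.

1.54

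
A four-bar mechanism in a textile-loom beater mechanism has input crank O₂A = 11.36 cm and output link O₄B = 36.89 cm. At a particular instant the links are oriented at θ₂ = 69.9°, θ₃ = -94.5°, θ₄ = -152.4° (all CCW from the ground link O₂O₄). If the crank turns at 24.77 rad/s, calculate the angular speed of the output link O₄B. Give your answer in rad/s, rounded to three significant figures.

2.42

ω₂ = 24.77 rad/s
Differentiating the loop-closure r₂e^{iθ₂}+r₃e^{iθ₃}=r₁+r₄e^{iθ₄} gives r₂ω₂e^{iθ₂}+r₃ω₃e^{iθ₃}=r₄ω₄e^{iθ₄}.
Eliminating the other unknown: ω₄ = r₂ω₂ sin(θ₂−θ₃) / [r₄ sin(θ₄−θ₃)].
Numerator sine = +0.26892; denominator sine = -0.84712.
Result = 0.1136·24.77·(+0.26892) / (0.3689·(-0.84712)) = -2.4214 rad/s; magnitude 2.4214 rad/s.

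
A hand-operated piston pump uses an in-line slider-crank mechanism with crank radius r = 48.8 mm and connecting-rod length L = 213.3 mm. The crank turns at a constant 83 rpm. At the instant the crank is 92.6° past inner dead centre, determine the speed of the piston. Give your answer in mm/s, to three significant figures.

419

ω = 2π·83/60 = 8.692 rad/s
For an in-line slider-crank, x = r cosθ + √(L² − r² sin²θ), so v = −rω sinθ·[1 + r cosθ/√(L² − r² sin²θ)].
With r = 0.0488 m, L = 0.2133 m, θ = 92.6°: √(L² − r² sin²θ) = 0.20765 m.
v = −0.0488·8.692·0.99897·[1 + 0.0488·-0.04536/0.20765] = -0.4192 m/s.
|v| = 0.4192 m/s = 419.2 mm/s.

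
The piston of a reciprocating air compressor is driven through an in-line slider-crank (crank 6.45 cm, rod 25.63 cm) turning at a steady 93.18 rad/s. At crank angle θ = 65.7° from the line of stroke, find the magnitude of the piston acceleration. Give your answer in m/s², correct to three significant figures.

136

ω = 93.18 rad/s
x(θ) = r cosθ + √(L² − r² sin²θ); with ω constant, a = ω²·d²x/dθ².
d²x/dθ² = −r cosθ − r²(cos2θ)/√u − r⁴ sin²2θ/(4u^{3/2}),  u = L² − r² sin²θ = 0.062234 m².
Substituting r = 0.0645 m, L = 0.2563 m, θ = 65.7°: d²x/dθ² = -0.015671 m.
a = ω²·d²x/dθ² = (93.18)²·(-0.015671) = -136.06 m/s²;  |a| = 136.06 m/s².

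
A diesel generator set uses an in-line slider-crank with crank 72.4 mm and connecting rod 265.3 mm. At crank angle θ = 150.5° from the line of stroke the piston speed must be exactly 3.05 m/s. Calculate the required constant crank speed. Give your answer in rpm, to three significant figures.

1070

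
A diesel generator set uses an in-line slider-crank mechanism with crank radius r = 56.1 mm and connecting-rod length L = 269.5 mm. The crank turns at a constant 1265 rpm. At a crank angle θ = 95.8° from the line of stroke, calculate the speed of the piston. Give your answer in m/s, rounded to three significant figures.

ω = 2π·1265/60 = 132.5 rad/s
For an in-line slider-crank, x = r cosθ + √(L² − r² sin²θ), so v = −rω sinθ·[1 + r cosθ/√(L² − r² sin²θ)].
With r = 0.0561 m, L = 0.2695 m, θ = 95.8°: √(L² − r² sin²θ) = 0.26366 m.
v = −0.0561·132.5·0.99488·[1 + 0.0561·-0.10106/0.26366] = -7.2346 m/s.
|v| = 7.2346 m/s.

7.23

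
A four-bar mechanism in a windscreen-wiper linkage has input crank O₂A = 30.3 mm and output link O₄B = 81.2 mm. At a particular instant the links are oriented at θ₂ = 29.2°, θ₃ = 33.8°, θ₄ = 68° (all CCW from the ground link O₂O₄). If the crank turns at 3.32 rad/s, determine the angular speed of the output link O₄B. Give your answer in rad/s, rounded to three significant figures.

ω₂ = 3.32 rad/s
Differentiating the loop-closure r₂e^{iθ₂}+r₃e^{iθ₃}=r₁+r₄e^{iθ₄} gives r₂ω₂e^{iθ₂}+r₃ω₃e^{iθ₃}=r₄ω₄e^{iθ₄}.
Eliminating the other unknown: ω₄ = r₂ω₂ sin(θ₂−θ₃) / [r₄ sin(θ₄−θ₃)].
Numerator sine = -0.08020; denominator sine = +0.56208.
Result = 0.0303·3.32·(-0.08020) / (0.0812·(+0.56208)) = -0.17676 rad/s; magnitude 0.17676 rad/s.

0.177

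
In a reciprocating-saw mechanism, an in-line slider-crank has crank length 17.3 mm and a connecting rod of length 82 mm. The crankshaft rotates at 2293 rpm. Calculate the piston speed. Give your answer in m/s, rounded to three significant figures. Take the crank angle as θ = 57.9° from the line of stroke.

ω = 2π·2293/60 = 240.1 rad/s
For an in-line slider-crank, x = r cosθ + √(L² − r² sin²θ), so v = −rω sinθ·[1 + r cosθ/√(L² − r² sin²θ)].
With r = 0.0173 m, L = 0.082 m, θ = 57.9°: √(L² − r² sin²θ) = 0.08068 m.
v = −0.0173·240.1·0.84712·[1 + 0.0173·0.53140/0.08068] = -3.92 m/s.
|v| = 3.92 m/s.

3.92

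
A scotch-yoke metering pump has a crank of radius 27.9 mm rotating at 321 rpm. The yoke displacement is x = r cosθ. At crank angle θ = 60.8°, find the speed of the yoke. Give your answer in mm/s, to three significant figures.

819

ω = 33.62 rad/s (from 321 rpm).
x = r cosθ ⇒ ẋ = −rω sinθ.
|v| = rω|sinθ| = 0.0279·33.62·|sin 60.8°| = 0.81868 m/s = 818.68 mm/s.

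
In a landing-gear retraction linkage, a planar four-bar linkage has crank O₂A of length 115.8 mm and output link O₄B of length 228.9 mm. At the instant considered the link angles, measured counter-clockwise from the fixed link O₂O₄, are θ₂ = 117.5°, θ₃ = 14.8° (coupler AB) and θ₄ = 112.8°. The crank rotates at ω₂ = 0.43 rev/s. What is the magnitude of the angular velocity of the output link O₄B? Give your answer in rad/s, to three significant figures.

1.35

ω₂ = 2.702 rad/s (from 0.43 rev/s).
Differentiating the loop-closure r₂e^{iθ₂}+r₃e^{iθ₃}=r₁+r₄e^{iθ₄} gives r₂ω₂e^{iθ₂}+r₃ω₃e^{iθ₃}=r₄ω₄e^{iθ₄}.
Eliminating the other unknown: ω₄ = r₂ω₂ sin(θ₂−θ₃) / [r₄ sin(θ₄−θ₃)].
Numerator sine = +0.97553; denominator sine = +0.99027.
Result = 0.1158·2.702·(+0.97553) / (0.2289·(+0.99027)) = +1.3465 rad/s; magnitude 1.3465 rad/s.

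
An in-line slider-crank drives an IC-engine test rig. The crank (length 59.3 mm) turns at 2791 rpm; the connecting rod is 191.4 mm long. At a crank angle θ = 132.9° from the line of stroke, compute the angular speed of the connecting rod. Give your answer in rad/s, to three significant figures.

63.3

ω = 292.3 rad/s (converted from 2791 rpm).
The rod makes angle φ with the slider axis where L sinφ = r sinθ; differentiating, L cosφ·φ̇ = r ω cosθ.
L cosφ = √(L² − r² sin²θ) = 0.18641 m.
|ω_rod| = r ω |cosθ| / √(L² − r² sin²θ) = 0.0593·292.3·0.68072/0.18641 = 63.293 rad/s.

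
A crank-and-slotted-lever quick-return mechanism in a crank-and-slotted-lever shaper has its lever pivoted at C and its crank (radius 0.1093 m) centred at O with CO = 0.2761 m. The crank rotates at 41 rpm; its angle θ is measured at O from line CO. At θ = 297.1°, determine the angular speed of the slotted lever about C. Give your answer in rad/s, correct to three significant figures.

0.954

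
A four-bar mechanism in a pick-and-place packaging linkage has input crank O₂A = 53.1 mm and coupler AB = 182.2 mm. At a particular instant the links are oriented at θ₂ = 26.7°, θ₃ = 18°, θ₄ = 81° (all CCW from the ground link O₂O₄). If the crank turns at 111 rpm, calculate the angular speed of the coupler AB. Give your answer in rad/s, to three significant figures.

ω₂ = 11.62 rad/s (from 111 rpm).
Differentiating the loop-closure r₂e^{iθ₂}+r₃e^{iθ₃}=r₁+r₄e^{iθ₄} gives r₂ω₂e^{iθ₂}+r₃ω₃e^{iθ₃}=r₄ω₄e^{iθ₄}.
Eliminating the other unknown: ω₃ = r₂ω₂ sin(θ₄−θ₂) / [r₃ sin(θ₃−θ₄)].
Numerator sine = +0.81208; denominator sine = -0.89101.
Result = 0.0531·11.62·(+0.81208) / (0.1822·(-0.89101)) = -3.0876 rad/s; magnitude 3.0876 rad/s.

3.09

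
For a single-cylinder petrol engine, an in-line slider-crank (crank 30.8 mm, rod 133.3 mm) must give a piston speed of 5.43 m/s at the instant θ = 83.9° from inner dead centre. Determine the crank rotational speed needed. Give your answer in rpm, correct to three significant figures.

1650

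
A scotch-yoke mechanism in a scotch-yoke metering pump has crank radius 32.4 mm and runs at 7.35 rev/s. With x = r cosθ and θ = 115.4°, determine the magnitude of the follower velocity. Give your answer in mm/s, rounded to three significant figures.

1350

ω = 46.18 rad/s (from 7.35 rev/s).
x = r cosθ ⇒ ẋ = −rω sinθ.
|v| = rω|sinθ| = 0.0324·46.18·|sin 115.4°| = 1.3516 m/s = 1351.6 mm/s.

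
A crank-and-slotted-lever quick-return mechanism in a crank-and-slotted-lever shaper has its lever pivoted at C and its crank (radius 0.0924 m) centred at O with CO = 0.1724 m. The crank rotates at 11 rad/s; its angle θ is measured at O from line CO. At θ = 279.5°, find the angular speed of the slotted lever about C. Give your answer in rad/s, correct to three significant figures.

ω = 11 rad/s
Crank pin A relative to C: A = (d + r cosθ, r sinθ); lever angle φ = atan2(r sinθ, d + r cosθ).
Differentiating tanφ: φ̇ = rω(d cosθ + r)/(d² + r² + 2dr cosθ).
d² + r² + 2dr cosθ = |CA|² = 0.0435179 m²;  d cosθ + r = +0.12085 m.
|ω_lever| = |0.0924·11·+0.12085| / 0.0435179 = 2.8227 rad/s.

2.82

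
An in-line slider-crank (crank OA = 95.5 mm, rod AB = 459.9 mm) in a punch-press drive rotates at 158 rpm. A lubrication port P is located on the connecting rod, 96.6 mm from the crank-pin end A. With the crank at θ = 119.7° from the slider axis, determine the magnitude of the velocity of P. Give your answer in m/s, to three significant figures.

1.48

ω = 16.55 rad/s.  Crank-pin speed |V_A| = rω = 1.5801 m/s, perpendicular to OA.
Rod angle: sinφ = −(r/L) sinθ ⇒ φ = -10.392°; ω_rod = −rω cosθ/√(L²−r²sin²θ) = +1.7307 rad/s.
V_P = V_A + ω_rod × AP, with AP = 0.0966 m along the rod.
Components: V_Px = −rω sinθ − a·ω_rod·sinφ = -1.3424 m/s;  V_Py = rω cosθ + a·ω_rod·cosφ = -0.61844 m/s.
|V_P| = √(V_Px² + V_Py²) = 1.478 m/s.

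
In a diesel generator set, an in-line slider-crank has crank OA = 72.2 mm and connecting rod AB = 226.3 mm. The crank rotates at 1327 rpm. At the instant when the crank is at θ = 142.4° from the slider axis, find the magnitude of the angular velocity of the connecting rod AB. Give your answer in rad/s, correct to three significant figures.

ω = 139 rad/s (converted from 1327 rpm).
The rod makes angle φ with the slider axis where L sinφ = r sinθ; differentiating, L cosφ·φ̇ = r ω cosθ.
L cosφ = √(L² − r² sin²θ) = 0.22197 m.
|ω_rod| = r ω |cosθ| / √(L² − r² sin²θ) = 0.0722·139·0.79229/0.22197 = 35.812 rad/s.

35.8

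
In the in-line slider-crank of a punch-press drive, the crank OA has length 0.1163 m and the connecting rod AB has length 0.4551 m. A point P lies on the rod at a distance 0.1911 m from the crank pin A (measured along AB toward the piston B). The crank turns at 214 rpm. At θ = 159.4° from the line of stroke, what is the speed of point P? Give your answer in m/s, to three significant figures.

1.64

ω = 22.41 rad/s.  Crank-pin speed |V_A| = rω = 2.6063 m/s, perpendicular to OA.
Rod angle: sinφ = −(r/L) sinθ ⇒ φ = -5.159°; ω_rod = −rω cosθ/√(L²−r²sin²θ) = +5.3825 rad/s.
V_P = V_A + ω_rod × AP, with AP = 0.1911 m along the rod.
Components: V_Px = −rω sinθ − a·ω_rod·sinφ = -0.82452 m/s;  V_Py = rω cosθ + a·ω_rod·cosφ = -1.4152 m/s.
|V_P| = √(V_Px² + V_Py²) = 1.6379 m/s.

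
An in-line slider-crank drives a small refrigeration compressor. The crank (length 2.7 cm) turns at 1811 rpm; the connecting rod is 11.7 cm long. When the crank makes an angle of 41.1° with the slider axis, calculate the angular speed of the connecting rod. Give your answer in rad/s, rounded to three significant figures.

33.4

ω = 189.6 rad/s (converted from 1811 rpm).
The rod makes angle φ with the slider axis where L sinφ = r sinθ; differentiating, L cosφ·φ̇ = r ω cosθ.
L cosφ = √(L² − r² sin²θ) = 0.11565 m.
|ω_rod| = r ω |cosθ| / √(L² − r² sin²θ) = 0.027·189.6·0.75356/0.11565 = 33.366 rad/s.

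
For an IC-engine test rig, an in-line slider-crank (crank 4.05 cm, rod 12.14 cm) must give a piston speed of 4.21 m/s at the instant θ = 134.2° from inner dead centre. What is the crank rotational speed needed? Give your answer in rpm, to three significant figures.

1820

For an in-line slider-crank, |v_piston| = rω|sinθ|·[1 + r cosθ/√(L² − r² sin²θ)].
With r = 0.0405 m, L = 0.1214 m, θ = 134.2°: the bracketed kinematic factor |dx/dθ| = 0.02208 m.
ω = v/|dx/dθ| = 4.21/0.02208 = 190.67 rad/s.
N = 60ω/(2π) = 1820.8 rpm.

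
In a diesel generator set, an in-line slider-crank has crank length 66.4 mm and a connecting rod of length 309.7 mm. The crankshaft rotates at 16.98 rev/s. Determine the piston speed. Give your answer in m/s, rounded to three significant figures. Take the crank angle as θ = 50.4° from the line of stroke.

ω = 2π·17 = 106.7 rad/s
For an in-line slider-crank, x = r cosθ + √(L² − r² sin²θ), so v = −rω sinθ·[1 + r cosθ/√(L² − r² sin²θ)].
With r = 0.0664 m, L = 0.3097 m, θ = 50.4°: √(L² − r² sin²θ) = 0.30544 m.
v = −0.0664·106.7·0.77051·[1 + 0.0664·0.63742/0.30544] = -6.2148 m/s.
|v| = 6.2148 m/s.

6.21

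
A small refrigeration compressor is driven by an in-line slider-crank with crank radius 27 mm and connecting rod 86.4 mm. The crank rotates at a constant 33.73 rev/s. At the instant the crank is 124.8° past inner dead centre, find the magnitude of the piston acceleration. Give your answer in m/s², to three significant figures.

820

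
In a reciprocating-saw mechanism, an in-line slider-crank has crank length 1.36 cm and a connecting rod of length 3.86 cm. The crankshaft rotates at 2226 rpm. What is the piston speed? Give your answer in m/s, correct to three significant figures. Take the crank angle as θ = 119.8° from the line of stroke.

2.25

ω = 2π·2226/60 = 233.1 rad/s
For an in-line slider-crank, x = r cosθ + √(L² − r² sin²θ), so v = −rω sinθ·[1 + r cosθ/√(L² − r² sin²θ)].
With r = 0.0136 m, L = 0.0386 m, θ = 119.8°: √(L² − r² sin²θ) = 0.036752 m.
v = −0.0136·233.1·0.86777·[1 + 0.0136·-0.49697/0.036752] = -2.2451 m/s.
|v| = 2.2451 m/s.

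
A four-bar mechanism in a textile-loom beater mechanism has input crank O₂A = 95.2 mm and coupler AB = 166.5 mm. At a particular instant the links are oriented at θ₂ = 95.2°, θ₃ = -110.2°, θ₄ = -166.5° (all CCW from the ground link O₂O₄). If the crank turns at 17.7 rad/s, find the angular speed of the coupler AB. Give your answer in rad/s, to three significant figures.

12.0

ω₂ = 17.7 rad/s
Differentiating the loop-closure r₂e^{iθ₂}+r₃e^{iθ₃}=r₁+r₄e^{iθ₄} gives r₂ω₂e^{iθ₂}+r₃ω₃e^{iθ₃}=r₄ω₄e^{iθ₄}.
Eliminating the other unknown: ω₃ = r₂ω₂ sin(θ₄−θ₂) / [r₃ sin(θ₃−θ₄)].
Numerator sine = +0.98953; denominator sine = +0.83195.
Result = 0.0952·17.7·(+0.98953) / (0.1665·(+0.83195)) = +12.037 rad/s; magnitude 12.037 rad/s.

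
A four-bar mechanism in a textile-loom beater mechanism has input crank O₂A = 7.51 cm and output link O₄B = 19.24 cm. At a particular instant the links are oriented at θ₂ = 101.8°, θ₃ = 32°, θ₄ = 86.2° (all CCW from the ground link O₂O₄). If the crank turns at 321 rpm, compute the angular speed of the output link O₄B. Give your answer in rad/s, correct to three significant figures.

15.2

ω₂ = 33.62 rad/s (from 321 rpm).
Differentiating the loop-closure r₂e^{iθ₂}+r₃e^{iθ₃}=r₁+r₄e^{iθ₄} gives r₂ω₂e^{iθ₂}+r₃ω₃e^{iθ₃}=r₄ω₄e^{iθ₄}.
Eliminating the other unknown: ω₄ = r₂ω₂ sin(θ₂−θ₃) / [r₄ sin(θ₄−θ₃)].
Numerator sine = +0.93849; denominator sine = +0.81106.
Result = 0.0751·33.62·(+0.93849) / (0.1924·(+0.81106)) = +15.183 rad/s; magnitude 15.183 rad/s.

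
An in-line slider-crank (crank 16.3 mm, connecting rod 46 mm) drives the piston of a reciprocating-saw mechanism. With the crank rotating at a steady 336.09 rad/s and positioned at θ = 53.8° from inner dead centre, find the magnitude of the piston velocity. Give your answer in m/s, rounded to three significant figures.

ω = 336.1 rad/s
For an in-line slider-crank, x = r cosθ + √(L² − r² sin²θ), so v = −rω sinθ·[1 + r cosθ/√(L² − r² sin²θ)].
With r = 0.0163 m, L = 0.046 m, θ = 53.8°: √(L² − r² sin²θ) = 0.044079 m.
v = −0.0163·336.1·0.80696·[1 + 0.0163·0.59061/0.044079] = -5.3862 m/s.
|v| = 5.3862 m/s.

5.39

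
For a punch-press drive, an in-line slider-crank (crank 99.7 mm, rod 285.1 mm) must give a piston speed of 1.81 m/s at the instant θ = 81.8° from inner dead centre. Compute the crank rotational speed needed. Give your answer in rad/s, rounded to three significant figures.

17.4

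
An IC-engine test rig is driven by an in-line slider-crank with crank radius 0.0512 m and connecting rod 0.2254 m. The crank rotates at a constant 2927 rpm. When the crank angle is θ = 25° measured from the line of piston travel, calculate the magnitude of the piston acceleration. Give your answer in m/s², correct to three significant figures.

ω = 2π·2927/60 = 306.5 rad/s
x(θ) = r cosθ + √(L² − r² sin²θ); with ω constant, a = ω²·d²x/dθ².
d²x/dθ² = −r cosθ − r²(cos2θ)/√u − r⁴ sin²2θ/(4u^{3/2}),  u = L² − r² sin²θ = 0.050337 m².
Substituting r = 0.0512 m, L = 0.2254 m, θ = 25°: d²x/dθ² = -0.054003 m.
a = ω²·d²x/dθ² = (306.5)²·(-0.054003) = -5073.6 m/s²;  |a| = 5073.6 m/s².

5070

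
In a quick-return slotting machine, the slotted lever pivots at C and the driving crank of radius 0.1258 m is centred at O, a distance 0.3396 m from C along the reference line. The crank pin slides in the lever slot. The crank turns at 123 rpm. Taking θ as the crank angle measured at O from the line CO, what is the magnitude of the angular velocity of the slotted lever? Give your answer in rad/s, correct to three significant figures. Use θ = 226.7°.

2.39

ω = 12.88 rad/s (from 123 rpm).
Crank pin A relative to C: A = (d + r cosθ, r sinθ); lever angle φ = atan2(r sinθ, d + r cosθ).
Differentiating tanφ: φ̇ = rω(d cosθ + r)/(d² + r² + 2dr cosθ).
d² + r² + 2dr cosθ = |CA|² = 0.0725552 m²;  d cosθ + r = -0.1071 m.
|ω_lever| = |0.1258·12.88·-0.1071| / 0.0725552 = 2.3919 rad/s.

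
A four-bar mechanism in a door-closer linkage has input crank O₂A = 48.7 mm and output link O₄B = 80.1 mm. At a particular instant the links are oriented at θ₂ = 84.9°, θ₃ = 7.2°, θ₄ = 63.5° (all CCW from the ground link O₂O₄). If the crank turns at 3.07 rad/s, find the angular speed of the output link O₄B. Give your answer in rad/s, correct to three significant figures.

ω₂ = 3.07 rad/s
Differentiating the loop-closure r₂e^{iθ₂}+r₃e^{iθ₃}=r₁+r₄e^{iθ₄} gives r₂ω₂e^{iθ₂}+r₃ω₃e^{iθ₃}=r₄ω₄e^{iθ₄}.
Eliminating the other unknown: ω₄ = r₂ω₂ sin(θ₂−θ₃) / [r₄ sin(θ₄−θ₃)].
Numerator sine = +0.97705; denominator sine = +0.83195.
Result = 0.0487·3.07·(+0.97705) / (0.0801·(+0.83195)) = +2.192 rad/s; magnitude 2.192 rad/s.

2.19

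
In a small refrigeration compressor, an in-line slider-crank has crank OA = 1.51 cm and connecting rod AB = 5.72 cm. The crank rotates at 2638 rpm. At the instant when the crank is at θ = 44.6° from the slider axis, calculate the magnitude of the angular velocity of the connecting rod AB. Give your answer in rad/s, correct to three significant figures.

52.8

ω = 276.3 rad/s (converted from 2638 rpm).
The rod makes angle φ with the slider axis where L sinφ = r sinθ; differentiating, L cosφ·φ̇ = r ω cosθ.
L cosφ = √(L² − r² sin²θ) = 0.056209 m.
|ω_rod| = r ω |cosθ| / √(L² − r² sin²θ) = 0.0151·276.3·0.71203/0.056209 = 52.841 rad/s.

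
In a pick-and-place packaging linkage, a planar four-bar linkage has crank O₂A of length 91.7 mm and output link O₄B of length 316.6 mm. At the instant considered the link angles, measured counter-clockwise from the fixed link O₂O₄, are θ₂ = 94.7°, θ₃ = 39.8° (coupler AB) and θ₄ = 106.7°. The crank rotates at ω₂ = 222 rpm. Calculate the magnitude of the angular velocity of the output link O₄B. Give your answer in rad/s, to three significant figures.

5.99

ω₂ = 23.25 rad/s (from 222 rpm).
Differentiating the loop-closure r₂e^{iθ₂}+r₃e^{iθ₃}=r₁+r₄e^{iθ₄} gives r₂ω₂e^{iθ₂}+r₃ω₃e^{iθ₃}=r₄ω₄e^{iθ₄}.
Eliminating the other unknown: ω₄ = r₂ω₂ sin(θ₂−θ₃) / [r₄ sin(θ₄−θ₃)].
Numerator sine = +0.81815; denominator sine = +0.91982.
Result = 0.0917·23.25·(+0.81815) / (0.3166·(+0.91982)) = +5.9892 rad/s; magnitude 5.9892 rad/s.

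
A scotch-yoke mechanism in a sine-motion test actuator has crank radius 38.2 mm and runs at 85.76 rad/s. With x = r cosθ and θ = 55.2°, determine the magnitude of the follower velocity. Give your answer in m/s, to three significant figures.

ω = 85.76 rad/s
x = r cosθ ⇒ ẋ = −rω sinθ.
|v| = rω|sinθ| = 0.0382·85.76·|sin 55.2°| = 2.6901 m/s.

2.69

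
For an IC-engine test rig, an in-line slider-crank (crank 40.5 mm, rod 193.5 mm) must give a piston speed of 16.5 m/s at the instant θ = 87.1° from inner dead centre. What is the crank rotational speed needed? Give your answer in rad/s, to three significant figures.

For an in-line slider-crank, |v_piston| = rω|sinθ|·[1 + r cosθ/√(L² − r² sin²θ)].
With r = 0.0405 m, L = 0.1935 m, θ = 87.1°: the bracketed kinematic factor |dx/dθ| = 0.040886 m.
ω = v/|dx/dθ| = 16.5/0.040886 = 403.56 rad/s.

404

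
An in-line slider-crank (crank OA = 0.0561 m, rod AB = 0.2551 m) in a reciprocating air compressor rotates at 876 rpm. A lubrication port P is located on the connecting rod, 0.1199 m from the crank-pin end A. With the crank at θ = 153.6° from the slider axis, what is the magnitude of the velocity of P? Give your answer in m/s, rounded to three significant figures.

ω = 91.73 rad/s.  Crank-pin speed |V_A| = rω = 5.1463 m/s, perpendicular to OA.
Rod angle: sinφ = −(r/L) sinθ ⇒ φ = -5.611°; ω_rod = −rω cosθ/√(L²−r²sin²θ) = +18.157 rad/s.
V_P = V_A + ω_rod × AP, with AP = 0.1199 m along the rod.
Components: V_Px = −rω sinθ − a·ω_rod·sinφ = -2.0754 m/s;  V_Py = rω cosθ + a·ω_rod·cosφ = -2.443 m/s.
|V_P| = √(V_Px² + V_Py²) = 3.2055 m/s.

3.21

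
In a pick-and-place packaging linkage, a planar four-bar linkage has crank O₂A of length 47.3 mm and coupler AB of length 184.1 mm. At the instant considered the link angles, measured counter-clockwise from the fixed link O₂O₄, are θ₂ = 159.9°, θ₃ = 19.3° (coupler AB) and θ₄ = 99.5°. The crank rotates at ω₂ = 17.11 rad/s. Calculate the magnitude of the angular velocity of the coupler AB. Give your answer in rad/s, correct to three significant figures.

ω₂ = 17.11 rad/s
Differentiating the loop-closure r₂e^{iθ₂}+r₃e^{iθ₃}=r₁+r₄e^{iθ₄} gives r₂ω₂e^{iθ₂}+r₃ω₃e^{iθ₃}=r₄ω₄e^{iθ₄}.
Eliminating the other unknown: ω₃ = r₂ω₂ sin(θ₄−θ₂) / [r₃ sin(θ₃−θ₄)].
Numerator sine = -0.86949; denominator sine = -0.98541.
Result = 0.0473·17.11·(-0.86949) / (0.1841·(-0.98541)) = +3.8789 rad/s; magnitude 3.8789 rad/s.

3.88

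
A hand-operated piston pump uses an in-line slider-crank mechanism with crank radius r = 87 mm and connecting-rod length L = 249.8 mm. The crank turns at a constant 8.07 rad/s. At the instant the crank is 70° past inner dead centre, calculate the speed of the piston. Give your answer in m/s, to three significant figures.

0.743

ω = 8.07 rad/s
For an in-line slider-crank, x = r cosθ + √(L² − r² sin²θ), so v = −rω sinθ·[1 + r cosθ/√(L² − r² sin²θ)].
With r = 0.087 m, L = 0.2498 m, θ = 70°: √(L² − r² sin²θ) = 0.23604 m.
v = −0.087·8.07·0.93969·[1 + 0.087·0.34202/0.23604] = -0.74292 m/s.
|v| = 0.74292 m/s.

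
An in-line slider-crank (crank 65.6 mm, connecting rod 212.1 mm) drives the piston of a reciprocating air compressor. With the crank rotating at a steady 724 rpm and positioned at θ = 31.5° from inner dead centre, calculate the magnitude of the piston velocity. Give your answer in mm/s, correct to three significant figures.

3290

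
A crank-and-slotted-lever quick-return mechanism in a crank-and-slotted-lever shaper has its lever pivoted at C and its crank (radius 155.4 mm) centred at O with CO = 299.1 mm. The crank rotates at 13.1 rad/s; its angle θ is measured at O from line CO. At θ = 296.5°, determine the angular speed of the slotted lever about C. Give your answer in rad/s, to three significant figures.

3.79

ω = 13.1 rad/s
Crank pin A relative to C: A = (d + r cosθ, r sinθ); lever angle φ = atan2(r sinθ, d + r cosθ).
Differentiating tanφ: φ̇ = rω(d cosθ + r)/(d² + r² + 2dr cosθ).
d² + r² + 2dr cosθ = |CA|² = 0.155089 m²;  d cosθ + r = +0.28886 m.
|ω_lever| = |0.1554·13.1·+0.28886| / 0.155089 = 3.7916 rad/s.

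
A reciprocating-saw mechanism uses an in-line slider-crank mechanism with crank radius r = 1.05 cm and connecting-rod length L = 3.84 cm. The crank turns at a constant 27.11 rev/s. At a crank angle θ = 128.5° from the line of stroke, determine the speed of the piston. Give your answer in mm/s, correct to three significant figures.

1160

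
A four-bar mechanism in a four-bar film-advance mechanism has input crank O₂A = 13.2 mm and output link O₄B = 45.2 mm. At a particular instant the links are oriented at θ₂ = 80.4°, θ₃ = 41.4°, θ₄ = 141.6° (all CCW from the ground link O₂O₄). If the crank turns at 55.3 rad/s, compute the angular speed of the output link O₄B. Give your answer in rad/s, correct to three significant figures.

ω₂ = 55.3 rad/s
Differentiating the loop-closure r₂e^{iθ₂}+r₃e^{iθ₃}=r₁+r₄e^{iθ₄} gives r₂ω₂e^{iθ₂}+r₃ω₃e^{iθ₃}=r₄ω₄e^{iθ₄}.
Eliminating the other unknown: ω₄ = r₂ω₂ sin(θ₂−θ₃) / [r₄ sin(θ₄−θ₃)].
Numerator sine = +0.62932; denominator sine = +0.98420.
Result = 0.0132·55.3·(+0.62932) / (0.0452·(+0.98420)) = +10.326 rad/s; magnitude 10.326 rad/s.

10.3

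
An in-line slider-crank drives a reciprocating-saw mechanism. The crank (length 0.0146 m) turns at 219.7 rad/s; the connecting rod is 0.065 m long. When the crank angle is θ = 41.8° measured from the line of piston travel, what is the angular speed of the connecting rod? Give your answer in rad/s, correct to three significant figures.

ω = 219.7 rad/s
The rod makes angle φ with the slider axis where L sinφ = r sinθ; differentiating, L cosφ·φ̇ = r ω cosθ.
L cosφ = √(L² − r² sin²θ) = 0.064267 m.
|ω_rod| = r ω |cosθ| / √(L² − r² sin²θ) = 0.0146·219.7·0.74548/0.064267 = 37.207 rad/s.

37.2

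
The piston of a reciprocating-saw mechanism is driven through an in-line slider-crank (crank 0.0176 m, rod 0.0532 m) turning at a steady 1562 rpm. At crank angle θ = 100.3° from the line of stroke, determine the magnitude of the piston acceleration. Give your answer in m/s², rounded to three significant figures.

238

ω = 2π·1562/60 = 163.6 rad/s
x(θ) = r cosθ + √(L² − r² sin²θ); with ω constant, a = ω²·d²x/dθ².
d²x/dθ² = −r cosθ − r²(cos2θ)/√u − r⁴ sin²2θ/(4u^{3/2}),  u = L² − r² sin²θ = 0.00253038 m².
Substituting r = 0.0176 m, L = 0.0532 m, θ = 100.3°: d²x/dθ² = +0.0088877 m.
a = ω²·d²x/dθ² = (163.6)²·(+0.0088877) = +237.8 m/s²;  |a| = 237.8 m/s².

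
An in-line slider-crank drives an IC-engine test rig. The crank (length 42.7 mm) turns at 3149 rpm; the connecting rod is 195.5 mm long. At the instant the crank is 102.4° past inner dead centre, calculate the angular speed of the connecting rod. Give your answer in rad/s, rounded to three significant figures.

ω = 329.8 rad/s (converted from 3149 rpm).
The rod makes angle φ with the slider axis where L sinφ = r sinθ; differentiating, L cosφ·φ̇ = r ω cosθ.
L cosφ = √(L² − r² sin²θ) = 0.191 m.
|ω_rod| = r ω |cosθ| / √(L² − r² sin²θ) = 0.0427·329.8·0.21474/0.191 = 15.831 rad/s.

15.8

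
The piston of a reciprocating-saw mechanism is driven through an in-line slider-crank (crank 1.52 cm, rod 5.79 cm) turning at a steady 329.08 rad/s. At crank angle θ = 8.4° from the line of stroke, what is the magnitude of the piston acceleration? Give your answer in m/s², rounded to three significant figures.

2040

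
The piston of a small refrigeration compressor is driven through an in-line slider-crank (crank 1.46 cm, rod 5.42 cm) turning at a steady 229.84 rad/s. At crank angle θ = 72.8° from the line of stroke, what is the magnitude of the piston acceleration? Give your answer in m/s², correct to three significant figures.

52.0

ω = 229.8 rad/s
x(θ) = r cosθ + √(L² − r² sin²θ); with ω constant, a = ω²·d²x/dθ².
d²x/dθ² = −r cosθ − r²(cos2θ)/√u − r⁴ sin²2θ/(4u^{3/2}),  u = L² − r² sin²θ = 0.00274312 m².
Substituting r = 0.0146 m, L = 0.0542 m, θ = 72.8°: d²x/dθ² = -0.00098445 m.
a = ω²·d²x/dθ² = (229.8)²·(-0.00098445) = -52.005 m/s²;  |a| = 52.005 m/s².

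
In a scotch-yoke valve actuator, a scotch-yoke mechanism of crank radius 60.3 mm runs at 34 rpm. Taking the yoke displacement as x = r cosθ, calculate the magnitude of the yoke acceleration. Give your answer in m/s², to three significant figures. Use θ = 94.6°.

ω = 3.56 rad/s (from 34 rpm).
x = r cosθ ⇒ ẍ = −rω² cosθ (ω constant).
|a| = rω²|cosθ| = 0.0603·(3.56)²·|cos 94.6°| = 0.061306 m/s².

0.0613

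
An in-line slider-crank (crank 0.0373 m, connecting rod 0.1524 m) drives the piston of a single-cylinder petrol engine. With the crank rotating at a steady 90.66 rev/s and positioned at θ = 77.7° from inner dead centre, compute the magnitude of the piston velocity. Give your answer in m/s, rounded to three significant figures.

ω = 2π·90.7 = 569.6 rad/s
For an in-line slider-crank, x = r cosθ + √(L² − r² sin²θ), so v = −rω sinθ·[1 + r cosθ/√(L² − r² sin²θ)].
With r = 0.0373 m, L = 0.1524 m, θ = 77.7°: √(L² − r² sin²θ) = 0.14798 m.
v = −0.0373·569.6·0.97705·[1 + 0.0373·0.21303/0.14798] = -21.874 m/s.
|v| = 21.874 m/s.

21.9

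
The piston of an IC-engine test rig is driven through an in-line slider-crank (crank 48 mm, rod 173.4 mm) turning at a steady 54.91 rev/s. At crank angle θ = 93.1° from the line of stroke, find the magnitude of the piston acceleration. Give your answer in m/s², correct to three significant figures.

1940

ω = 2π·54.9 = 345 rad/s
x(θ) = r cosθ + √(L² − r² sin²θ); with ω constant, a = ω²·d²x/dθ².
d²x/dθ² = −r cosθ − r²(cos2θ)/√u − r⁴ sin²2θ/(4u^{3/2}),  u = L² − r² sin²θ = 0.0277703 m².
Substituting r = 0.048 m, L = 0.1734 m, θ = 93.1°: d²x/dθ² = +0.016337 m.
a = ω²·d²x/dθ² = (345)²·(+0.016337) = +1944.7 m/s²;  |a| = 1944.7 m/s².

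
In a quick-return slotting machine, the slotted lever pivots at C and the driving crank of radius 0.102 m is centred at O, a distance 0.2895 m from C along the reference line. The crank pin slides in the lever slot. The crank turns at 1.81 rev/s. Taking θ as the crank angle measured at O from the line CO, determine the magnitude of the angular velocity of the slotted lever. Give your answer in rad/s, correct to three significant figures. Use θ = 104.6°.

0.424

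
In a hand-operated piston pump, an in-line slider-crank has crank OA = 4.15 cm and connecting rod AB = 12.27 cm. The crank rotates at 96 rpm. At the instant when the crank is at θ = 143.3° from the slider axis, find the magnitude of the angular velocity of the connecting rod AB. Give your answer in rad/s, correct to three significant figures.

2.78

ω = 10.05 rad/s (converted from 96 rpm).
The rod makes angle φ with the slider axis where L sinφ = r sinθ; differentiating, L cosφ·φ̇ = r ω cosθ.
L cosφ = √(L² − r² sin²θ) = 0.12017 m.
|ω_rod| = r ω |cosθ| / √(L² − r² sin²θ) = 0.0415·10.05·0.80178/0.12017 = 2.7836 rad/s.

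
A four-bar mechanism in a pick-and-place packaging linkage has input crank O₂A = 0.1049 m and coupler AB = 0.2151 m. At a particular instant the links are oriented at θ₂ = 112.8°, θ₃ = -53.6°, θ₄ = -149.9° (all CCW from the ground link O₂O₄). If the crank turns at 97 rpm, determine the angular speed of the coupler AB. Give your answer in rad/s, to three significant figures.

ω₂ = 10.16 rad/s (from 97 rpm).
Differentiating the loop-closure r₂e^{iθ₂}+r₃e^{iθ₃}=r₁+r₄e^{iθ₄} gives r₂ω₂e^{iθ₂}+r₃ω₃e^{iθ₃}=r₄ω₄e^{iθ₄}.
Eliminating the other unknown: ω₃ = r₂ω₂ sin(θ₄−θ₂) / [r₃ sin(θ₃−θ₄)].
Numerator sine = +0.99189; denominator sine = +0.99396.
Result = 0.1049·10.16·(+0.99189) / (0.2151·(+0.99396)) = +4.9435 rad/s; magnitude 4.9435 rad/s.

4.94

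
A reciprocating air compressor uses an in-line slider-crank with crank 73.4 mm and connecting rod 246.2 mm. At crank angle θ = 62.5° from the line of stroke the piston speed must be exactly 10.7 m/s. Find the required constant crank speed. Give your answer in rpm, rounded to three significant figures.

1370

For an in-line slider-crank, |v_piston| = rω|sinθ|·[1 + r cosθ/√(L² − r² sin²θ)].
With r = 0.0734 m, L = 0.2462 m, θ = 62.5°: the bracketed kinematic factor |dx/dθ| = 0.0744 m.
ω = v/|dx/dθ| = 10.7/0.0744 = 143.82 rad/s.
N = 60ω/(2π) = 1373.4 rpm.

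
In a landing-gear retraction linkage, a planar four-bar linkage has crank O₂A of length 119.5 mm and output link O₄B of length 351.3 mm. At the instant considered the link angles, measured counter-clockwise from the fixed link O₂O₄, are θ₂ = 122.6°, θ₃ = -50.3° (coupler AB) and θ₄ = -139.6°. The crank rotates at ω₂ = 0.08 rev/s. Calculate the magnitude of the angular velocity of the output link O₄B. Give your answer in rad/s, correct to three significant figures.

0.0211

ω₂ = 0.5027 rad/s (from 0.08 rev/s).
Differentiating the loop-closure r₂e^{iθ₂}+r₃e^{iθ₃}=r₁+r₄e^{iθ₄} gives r₂ω₂e^{iθ₂}+r₃ω₃e^{iθ₃}=r₄ω₄e^{iθ₄}.
Eliminating the other unknown: ω₄ = r₂ω₂ sin(θ₂−θ₃) / [r₄ sin(θ₄−θ₃)].
Numerator sine = +0.12360; denominator sine = -0.99993.
Result = 0.1195·0.5027·(+0.12360) / (0.3513·(-0.99993)) = -0.021136 rad/s; magnitude 0.021136 rad/s.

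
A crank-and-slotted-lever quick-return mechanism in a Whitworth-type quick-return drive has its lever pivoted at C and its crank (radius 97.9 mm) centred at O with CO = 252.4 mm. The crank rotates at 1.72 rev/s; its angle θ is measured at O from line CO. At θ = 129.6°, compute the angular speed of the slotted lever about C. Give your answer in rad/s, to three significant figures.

1.59

ω = 10.81 rad/s (from 1.72 rev/s).
Crank pin A relative to C: A = (d + r cosθ, r sinθ); lever angle φ = atan2(r sinθ, d + r cosθ).
Differentiating tanφ: φ̇ = rω(d cosθ + r)/(d² + r² + 2dr cosθ).
d² + r² + 2dr cosθ = |CA|² = 0.0417887 m²;  d cosθ + r = -0.062986 m.
|ω_lever| = |0.0979·10.81·-0.062986| / 0.0417887 = 1.5947 rad/s.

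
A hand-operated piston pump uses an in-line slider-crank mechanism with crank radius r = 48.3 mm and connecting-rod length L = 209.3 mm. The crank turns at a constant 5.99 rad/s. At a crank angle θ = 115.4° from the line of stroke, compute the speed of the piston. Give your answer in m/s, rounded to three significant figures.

0.235

ω = 5.99 rad/s
For an in-line slider-crank, x = r cosθ + √(L² − r² sin²θ), so v = −rω sinθ·[1 + r cosθ/√(L² − r² sin²θ)].
With r = 0.0483 m, L = 0.2093 m, θ = 115.4°: √(L² − r² sin²θ) = 0.2047 m.
v = −0.0483·5.99·0.90334·[1 + 0.0483·-0.42894/0.2047] = -0.2349 m/s.
|v| = 0.2349 m/s.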